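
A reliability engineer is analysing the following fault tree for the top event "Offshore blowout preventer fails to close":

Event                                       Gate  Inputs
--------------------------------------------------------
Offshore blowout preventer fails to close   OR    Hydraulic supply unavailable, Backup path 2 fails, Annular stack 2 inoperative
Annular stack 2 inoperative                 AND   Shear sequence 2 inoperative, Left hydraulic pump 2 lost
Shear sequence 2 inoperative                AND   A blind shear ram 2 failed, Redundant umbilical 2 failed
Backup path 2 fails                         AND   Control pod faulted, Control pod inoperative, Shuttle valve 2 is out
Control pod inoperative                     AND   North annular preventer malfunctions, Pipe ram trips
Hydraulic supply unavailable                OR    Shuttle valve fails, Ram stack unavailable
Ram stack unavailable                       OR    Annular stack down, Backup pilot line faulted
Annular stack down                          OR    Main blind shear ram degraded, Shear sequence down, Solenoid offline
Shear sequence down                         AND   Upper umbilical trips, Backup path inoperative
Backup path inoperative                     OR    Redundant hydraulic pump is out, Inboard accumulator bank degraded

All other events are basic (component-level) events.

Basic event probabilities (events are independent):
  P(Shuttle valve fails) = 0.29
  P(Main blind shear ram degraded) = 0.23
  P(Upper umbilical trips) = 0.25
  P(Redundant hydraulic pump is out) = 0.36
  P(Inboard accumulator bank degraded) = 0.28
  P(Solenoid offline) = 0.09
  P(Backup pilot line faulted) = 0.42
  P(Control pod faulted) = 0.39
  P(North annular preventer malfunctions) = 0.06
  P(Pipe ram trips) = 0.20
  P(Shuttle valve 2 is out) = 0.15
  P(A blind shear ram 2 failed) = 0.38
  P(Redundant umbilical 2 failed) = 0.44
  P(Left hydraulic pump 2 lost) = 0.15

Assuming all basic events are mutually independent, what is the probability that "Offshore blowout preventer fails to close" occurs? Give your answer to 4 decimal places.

P(Backup path inoperative) [OR] = 1 − (1−0.36) × (1−0.28) = 0.539200
P(Shear sequence down) [AND] = 0.25 × 0.539200 = 0.134800
P(Annular stack down) [OR] = 1 − (1−0.23) × (1−0.134800) × (1−0.09) = 0.393754
P(Ram stack unavailable) [OR] = 1 − (1−0.393754) × (1−0.42) = 0.648377
P(Hydraulic supply unavailable) [OR] = 1 − (1−0.29) × (1−0.648377) = 0.750348
P(Control pod inoperative) [AND] = 0.06 × 0.20 = 0.012000
P(Backup path 2 fails) [AND] = 0.39 × 0.012000 × 0.15 = 0.000702
P(Shear sequence 2 inoperative) [AND] = 0.38 × 0.44 = 0.167200
P(Annular stack 2 inoperative) [AND] = 0.167200 × 0.15 = 0.025080
P(Offshore blowout preventer fails to close) [OR] = 1 − (1−0.750348) × (1−0.000702) × (1−0.025080) = 0.756780
Rounded to 4 decimal places: P(Offshore blowout preventer fails to close) ≈ 0.7568.

0.7568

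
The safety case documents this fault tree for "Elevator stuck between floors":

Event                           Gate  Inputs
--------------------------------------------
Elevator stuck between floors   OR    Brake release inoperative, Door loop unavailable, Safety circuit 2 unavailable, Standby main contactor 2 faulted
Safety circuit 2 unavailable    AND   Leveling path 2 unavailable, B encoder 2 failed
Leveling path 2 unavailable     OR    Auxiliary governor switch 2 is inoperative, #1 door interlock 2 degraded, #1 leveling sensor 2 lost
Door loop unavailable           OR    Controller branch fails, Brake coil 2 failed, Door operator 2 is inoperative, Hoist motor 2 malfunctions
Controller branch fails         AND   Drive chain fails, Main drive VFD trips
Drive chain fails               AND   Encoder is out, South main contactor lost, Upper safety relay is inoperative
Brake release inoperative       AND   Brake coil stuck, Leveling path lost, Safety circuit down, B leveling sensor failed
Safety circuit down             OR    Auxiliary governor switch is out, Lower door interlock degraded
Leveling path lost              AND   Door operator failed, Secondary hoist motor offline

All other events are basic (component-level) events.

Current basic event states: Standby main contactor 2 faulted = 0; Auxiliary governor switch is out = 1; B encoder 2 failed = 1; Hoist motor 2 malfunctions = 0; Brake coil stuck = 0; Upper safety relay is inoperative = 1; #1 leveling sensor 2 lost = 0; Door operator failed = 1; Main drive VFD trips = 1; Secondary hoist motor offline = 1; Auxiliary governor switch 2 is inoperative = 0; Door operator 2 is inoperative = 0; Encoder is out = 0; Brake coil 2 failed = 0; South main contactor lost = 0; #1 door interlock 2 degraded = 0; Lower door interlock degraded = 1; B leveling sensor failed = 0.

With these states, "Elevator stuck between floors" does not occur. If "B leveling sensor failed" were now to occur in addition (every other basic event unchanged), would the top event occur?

Counterfactual: set "B leveling sensor failed" to occurred.
Leveling path lost [AND]: Door operator failed=occurs, Secondary hoist motor offline=occurs → all inputs occur → occurs.
Safety circuit down [OR]: Auxiliary governor switch is out=occurs, Lower door interlock degraded=occurs → at least one input occurs → occurs.
Brake release inoperative [AND]: Brake coil stuck=not, Leveling path lost=occurs, Safety circuit down=occurs, B leveling sensor failed=occurs → not all inputs occur → does not occur.
Drive chain fails [AND]: Encoder is out=not, South main contactor lost=not, Upper safety relay is inoperative=occurs → not all inputs occur → does not occur.
Controller branch fails [AND]: Drive chain fails=not, Main drive VFD trips=occurs → not all inputs occur → does not occur.
Door loop unavailable [OR]: Controller branch fails=not, Brake coil 2 failed=not, Door operator 2 is inoperative=not, Hoist motor 2 malfunctions=not → no input occurs → does not occur.
Leveling path 2 unavailable [OR]: Auxiliary governor switch 2 is inoperative=not, #1 door interlock 2 degraded=not, #1 leveling sensor 2 lost=not → no input occurs → does not occur.
Safety circuit 2 unavailable [AND]: Leveling path 2 unavailable=not, B encoder 2 failed=occurs → not all inputs occur → does not occur.
Elevator stuck between floors [OR]: Brake release inoperative=not, Door loop unavailable=not, Safety circuit 2 unavailable=not, Standby main contactor 2 faulted=not → no input occurs → does not occur.

No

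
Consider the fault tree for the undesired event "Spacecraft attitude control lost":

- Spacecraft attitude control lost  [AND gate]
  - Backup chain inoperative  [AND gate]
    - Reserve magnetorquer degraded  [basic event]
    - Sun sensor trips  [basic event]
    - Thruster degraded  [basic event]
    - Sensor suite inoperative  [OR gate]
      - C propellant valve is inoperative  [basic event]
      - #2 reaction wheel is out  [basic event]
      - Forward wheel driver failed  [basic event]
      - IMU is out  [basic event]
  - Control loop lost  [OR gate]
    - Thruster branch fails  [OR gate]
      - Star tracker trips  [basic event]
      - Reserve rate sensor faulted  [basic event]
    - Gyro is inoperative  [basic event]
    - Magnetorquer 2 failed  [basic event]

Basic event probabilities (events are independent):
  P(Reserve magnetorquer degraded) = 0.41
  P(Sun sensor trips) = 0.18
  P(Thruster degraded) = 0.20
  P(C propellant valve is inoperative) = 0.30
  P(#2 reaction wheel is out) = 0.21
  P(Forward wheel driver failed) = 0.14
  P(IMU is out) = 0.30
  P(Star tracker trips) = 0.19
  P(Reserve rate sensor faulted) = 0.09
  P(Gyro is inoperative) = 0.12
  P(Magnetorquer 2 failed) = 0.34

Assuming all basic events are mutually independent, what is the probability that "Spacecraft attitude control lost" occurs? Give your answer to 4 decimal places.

0.0056

P(Sensor suite inoperative) [OR] = 1 − (1−0.30) × (1−0.21) × (1−0.14) × (1−0.30) = 0.667094
P(Backup chain inoperative) [AND] = 0.41 × 0.18 × 0.20 × 0.667094 = 0.009846
P(Thruster branch fails) [OR] = 1 − (1−0.19) × (1−0.09) = 0.262900
P(Control loop lost) [OR] = 1 − (1−0.262900) × (1−0.12) × (1−0.34) = 0.571892
P(Spacecraft attitude control lost) [AND] = 0.009846 × 0.571892 = 0.005631
Rounded to 4 decimal places: P(Spacecraft attitude control lost) ≈ 0.0056.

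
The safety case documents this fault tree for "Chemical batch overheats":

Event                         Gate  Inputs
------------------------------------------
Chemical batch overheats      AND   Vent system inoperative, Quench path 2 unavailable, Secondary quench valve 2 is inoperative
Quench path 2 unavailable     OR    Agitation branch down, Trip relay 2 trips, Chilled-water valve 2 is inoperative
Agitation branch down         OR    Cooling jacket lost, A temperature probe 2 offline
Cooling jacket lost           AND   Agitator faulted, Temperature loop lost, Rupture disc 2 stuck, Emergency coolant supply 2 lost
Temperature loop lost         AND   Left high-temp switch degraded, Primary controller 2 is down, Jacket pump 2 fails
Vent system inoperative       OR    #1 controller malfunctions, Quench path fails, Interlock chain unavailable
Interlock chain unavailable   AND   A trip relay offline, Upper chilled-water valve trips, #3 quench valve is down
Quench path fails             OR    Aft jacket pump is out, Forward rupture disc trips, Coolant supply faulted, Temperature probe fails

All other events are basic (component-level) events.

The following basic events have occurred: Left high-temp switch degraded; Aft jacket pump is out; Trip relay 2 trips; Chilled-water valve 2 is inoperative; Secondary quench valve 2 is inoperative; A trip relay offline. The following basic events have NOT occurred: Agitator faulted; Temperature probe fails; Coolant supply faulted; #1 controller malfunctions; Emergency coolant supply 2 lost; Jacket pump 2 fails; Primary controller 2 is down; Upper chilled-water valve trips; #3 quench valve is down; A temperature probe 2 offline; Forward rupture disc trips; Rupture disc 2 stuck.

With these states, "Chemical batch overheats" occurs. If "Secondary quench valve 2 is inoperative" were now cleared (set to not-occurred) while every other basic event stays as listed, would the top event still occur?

No

Counterfactual: set "Secondary quench valve 2 is inoperative" to not occurred.
Quench path fails [OR]: Aft jacket pump is out=occurs, Forward rupture disc trips=not, Coolant supply faulted=not, Temperature probe fails=not → at least one input occurs → occurs.
Interlock chain unavailable [AND]: A trip relay offline=occurs, Upper chilled-water valve trips=not, #3 quench valve is down=not → not all inputs occur → does not occur.
Vent system inoperative [OR]: #1 controller malfunctions=not, Quench path fails=occurs, Interlock chain unavailable=not → at least one input occurs → occurs.
Temperature loop lost [AND]: Left high-temp switch degraded=occurs, Primary controller 2 is down=not, Jacket pump 2 fails=not → not all inputs occur → does not occur.
Cooling jacket lost [AND]: Agitator faulted=not, Temperature loop lost=not, Rupture disc 2 stuck=not, Emergency coolant supply 2 lost=not → not all inputs occur → does not occur.
Agitation branch down [OR]: Cooling jacket lost=not, A temperature probe 2 offline=not → no input occurs → does not occur.
Quench path 2 unavailable [OR]: Agitation branch down=not, Trip relay 2 trips=occurs, Chilled-water valve 2 is inoperative=occurs → at least one input occurs → occurs.
Chemical batch overheats [AND]: Vent system inoperative=occurs, Quench path 2 unavailable=occurs, Secondary quench valve 2 is inoperative=not → not all inputs occur → does not occur.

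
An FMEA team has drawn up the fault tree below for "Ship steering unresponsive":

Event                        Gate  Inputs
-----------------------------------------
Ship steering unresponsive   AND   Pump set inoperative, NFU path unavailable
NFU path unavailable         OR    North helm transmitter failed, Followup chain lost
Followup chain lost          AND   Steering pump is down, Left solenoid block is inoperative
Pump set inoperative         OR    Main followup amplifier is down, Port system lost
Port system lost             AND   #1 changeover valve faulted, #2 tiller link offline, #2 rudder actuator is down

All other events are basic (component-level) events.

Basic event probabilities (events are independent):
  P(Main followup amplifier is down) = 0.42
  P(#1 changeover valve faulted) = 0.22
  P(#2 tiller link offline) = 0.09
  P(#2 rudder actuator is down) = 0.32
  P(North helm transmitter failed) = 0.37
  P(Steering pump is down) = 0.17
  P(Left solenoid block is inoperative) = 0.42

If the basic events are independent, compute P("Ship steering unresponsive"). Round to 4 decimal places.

P(Port system lost) [AND] = 0.22 × 0.09 × 0.32 = 0.006336
P(Pump set inoperative) [OR] = 1 − (1−0.42) × (1−0.006336) = 0.423675
P(Followup chain lost) [AND] = 0.17 × 0.42 = 0.071400
P(NFU path unavailable) [OR] = 1 − (1−0.37) × (1−0.071400) = 0.414982
P(Ship steering unresponsive) [AND] = 0.423675 × 0.414982 = 0.175817
Rounded to 4 decimal places: P(Ship steering unresponsive) ≈ 0.1758.

0.1758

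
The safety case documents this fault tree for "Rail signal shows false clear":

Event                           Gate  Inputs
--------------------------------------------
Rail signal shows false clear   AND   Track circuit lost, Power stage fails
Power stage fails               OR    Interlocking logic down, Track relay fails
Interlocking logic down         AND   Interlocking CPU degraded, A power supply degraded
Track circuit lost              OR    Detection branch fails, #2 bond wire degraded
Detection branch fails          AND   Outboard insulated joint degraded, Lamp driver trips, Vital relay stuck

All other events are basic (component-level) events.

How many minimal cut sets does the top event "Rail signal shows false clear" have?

Detection branch fails [AND]: one cut set from each child combined → 1 × 1 × 1 = 1 cut set(s).
Track circuit lost [OR]: union of children's cut sets → 2 cut set(s).
Interlocking logic down [AND]: one cut set from each child combined → 1 × 1 = 1 cut set(s).
Power stage fails [OR]: union of children's cut sets → 2 cut set(s).
Rail signal shows false clear [AND]: one cut set from each child combined → 2 × 2 = 4 cut set(s).
Minimal cut sets: {A power supply degraded, Interlocking CPU degraded, Lamp driver trips, Outboard insulated joint degraded, Vital relay stuck}; {Lamp driver trips, Outboard insulated joint degraded, Track relay fails, Vital relay stuck}; {#2 bond wire degraded, A power supply degraded, Interlocking CPU degraded}; {#2 bond wire degraded, Track relay fails}.

4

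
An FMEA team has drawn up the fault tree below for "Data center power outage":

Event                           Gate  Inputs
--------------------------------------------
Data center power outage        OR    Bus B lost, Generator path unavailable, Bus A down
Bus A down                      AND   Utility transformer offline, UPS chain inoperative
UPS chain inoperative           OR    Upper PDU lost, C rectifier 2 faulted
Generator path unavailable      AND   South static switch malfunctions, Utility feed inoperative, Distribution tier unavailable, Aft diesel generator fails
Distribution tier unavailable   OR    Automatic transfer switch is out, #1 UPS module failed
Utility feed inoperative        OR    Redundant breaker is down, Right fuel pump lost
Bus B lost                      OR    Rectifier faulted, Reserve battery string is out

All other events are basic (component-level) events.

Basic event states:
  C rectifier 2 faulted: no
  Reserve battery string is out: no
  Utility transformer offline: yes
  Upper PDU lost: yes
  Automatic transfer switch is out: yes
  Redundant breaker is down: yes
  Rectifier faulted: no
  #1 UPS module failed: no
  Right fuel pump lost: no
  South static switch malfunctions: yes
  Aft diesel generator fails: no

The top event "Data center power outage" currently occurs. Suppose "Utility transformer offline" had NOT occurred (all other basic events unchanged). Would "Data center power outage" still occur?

No

Counterfactual: set "Utility transformer offline" to not occurred.
Bus B lost [OR]: Rectifier faulted=not, Reserve battery string is out=not → no input occurs → does not occur.
Utility feed inoperative [OR]: Redundant breaker is down=occurs, Right fuel pump lost=not → at least one input occurs → occurs.
Distribution tier unavailable [OR]: Automatic transfer switch is out=occurs, #1 UPS module failed=not → at least one input occurs → occurs.
Generator path unavailable [AND]: South static switch malfunctions=occurs, Utility feed inoperative=occurs, Distribution tier unavailable=occurs, Aft diesel generator fails=not → not all inputs occur → does not occur.
UPS chain inoperative [OR]: Upper PDU lost=occurs, C rectifier 2 faulted=not → at least one input occurs → occurs.
Bus A down [AND]: Utility transformer offline=not, UPS chain inoperative=occurs → not all inputs occur → does not occur.
Data center power outage [OR]: Bus B lost=not, Generator path unavailable=not, Bus A down=not → no input occurs → does not occur.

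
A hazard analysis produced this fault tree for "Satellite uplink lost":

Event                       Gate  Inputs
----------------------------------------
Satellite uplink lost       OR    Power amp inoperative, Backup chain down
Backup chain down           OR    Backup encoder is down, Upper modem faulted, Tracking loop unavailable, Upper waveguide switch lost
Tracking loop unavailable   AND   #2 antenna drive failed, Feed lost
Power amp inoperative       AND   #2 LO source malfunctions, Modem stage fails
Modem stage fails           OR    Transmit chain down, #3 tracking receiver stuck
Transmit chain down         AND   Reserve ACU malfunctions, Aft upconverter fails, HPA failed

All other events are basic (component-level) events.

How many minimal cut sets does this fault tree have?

6

Transmit chain down [AND]: one cut set from each child combined → 1 × 1 × 1 = 1 cut set(s).
Modem stage fails [OR]: union of children's cut sets → 2 cut set(s).
Power amp inoperative [AND]: one cut set from each child combined → 1 × 2 = 2 cut set(s).
Tracking loop unavailable [AND]: one cut set from each child combined → 1 × 1 = 1 cut set(s).
Backup chain down [OR]: union of children's cut sets → 4 cut set(s).
Satellite uplink lost [OR]: union of children's cut sets → 6 cut set(s).
Minimal cut sets: {#2 LO source malfunctions, Aft upconverter fails, HPA failed, Reserve ACU malfunctions}; {#2 LO source malfunctions, #3 tracking receiver stuck}; {Backup encoder is down}; {Upper modem faulted}; {#2 antenna drive failed, Feed lost}; {Upper waveguide switch lost}.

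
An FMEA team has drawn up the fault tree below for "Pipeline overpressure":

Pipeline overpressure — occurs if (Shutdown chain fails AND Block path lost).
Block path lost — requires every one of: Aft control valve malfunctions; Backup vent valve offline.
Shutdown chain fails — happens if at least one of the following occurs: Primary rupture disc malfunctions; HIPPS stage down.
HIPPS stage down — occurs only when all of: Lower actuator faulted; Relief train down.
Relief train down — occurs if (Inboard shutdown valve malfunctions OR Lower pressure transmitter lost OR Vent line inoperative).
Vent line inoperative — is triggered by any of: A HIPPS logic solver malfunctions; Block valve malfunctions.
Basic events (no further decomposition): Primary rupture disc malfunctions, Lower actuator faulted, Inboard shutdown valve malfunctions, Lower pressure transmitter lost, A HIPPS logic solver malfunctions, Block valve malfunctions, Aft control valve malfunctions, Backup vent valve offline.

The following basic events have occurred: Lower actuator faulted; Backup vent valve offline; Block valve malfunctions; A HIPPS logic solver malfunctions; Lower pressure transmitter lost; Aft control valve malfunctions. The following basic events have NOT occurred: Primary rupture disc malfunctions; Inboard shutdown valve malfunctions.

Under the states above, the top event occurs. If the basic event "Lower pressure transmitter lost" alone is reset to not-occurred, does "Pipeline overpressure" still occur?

Counterfactual: set "Lower pressure transmitter lost" to not occurred.
Vent line inoperative [OR]: A HIPPS logic solver malfunctions=occurs, Block valve malfunctions=occurs → at least one input occurs → occurs.
Relief train down [OR]: Inboard shutdown valve malfunctions=not, Lower pressure transmitter lost=not, Vent line inoperative=occurs → at least one input occurs → occurs.
HIPPS stage down [AND]: Lower actuator faulted=occurs, Relief train down=occurs → all inputs occur → occurs.
Shutdown chain fails [OR]: Primary rupture disc malfunctions=not, HIPPS stage down=occurs → at least one input occurs → occurs.
Block path lost [AND]: Aft control valve malfunctions=occurs, Backup vent valve offline=occurs → all inputs occur → occurs.
Pipeline overpressure [AND]: Shutdown chain fails=occurs, Block path lost=occurs → all inputs occur → occurs.

Yes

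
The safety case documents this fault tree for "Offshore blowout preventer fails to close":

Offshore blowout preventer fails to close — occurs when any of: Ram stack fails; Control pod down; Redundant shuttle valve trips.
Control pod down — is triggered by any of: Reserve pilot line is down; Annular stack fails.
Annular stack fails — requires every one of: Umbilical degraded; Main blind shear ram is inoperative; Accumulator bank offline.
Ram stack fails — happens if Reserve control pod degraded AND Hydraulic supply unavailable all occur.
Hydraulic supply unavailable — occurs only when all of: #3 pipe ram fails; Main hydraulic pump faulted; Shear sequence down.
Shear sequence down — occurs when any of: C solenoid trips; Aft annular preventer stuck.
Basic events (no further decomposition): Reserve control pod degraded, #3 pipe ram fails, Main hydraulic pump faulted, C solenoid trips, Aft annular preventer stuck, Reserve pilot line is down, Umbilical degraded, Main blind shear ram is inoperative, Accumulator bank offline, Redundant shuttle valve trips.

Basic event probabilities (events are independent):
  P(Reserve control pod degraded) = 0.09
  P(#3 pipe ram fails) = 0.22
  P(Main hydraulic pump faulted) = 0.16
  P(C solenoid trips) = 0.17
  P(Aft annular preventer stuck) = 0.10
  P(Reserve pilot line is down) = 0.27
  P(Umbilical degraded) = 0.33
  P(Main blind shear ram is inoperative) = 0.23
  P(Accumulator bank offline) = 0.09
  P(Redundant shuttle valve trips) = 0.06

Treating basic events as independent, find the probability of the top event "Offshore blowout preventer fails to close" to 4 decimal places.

0.3190

P(Shear sequence down) [OR] = 1 − (1−0.17) × (1−0.10) = 0.253000
P(Hydraulic supply unavailable) [AND] = 0.22 × 0.16 × 0.253000 = 0.008906
P(Ram stack fails) [AND] = 0.09 × 0.008906 = 0.000802
P(Annular stack fails) [AND] = 0.33 × 0.23 × 0.09 = 0.006831
P(Control pod down) [OR] = 1 − (1−0.27) × (1−0.006831) = 0.274987
P(Offshore blowout preventer fails to close) [OR] = 1 − (1−0.000802) × (1−0.274987) × (1−0.06) = 0.319034
Rounded to 4 decimal places: P(Offshore blowout preventer fails to close) ≈ 0.3190.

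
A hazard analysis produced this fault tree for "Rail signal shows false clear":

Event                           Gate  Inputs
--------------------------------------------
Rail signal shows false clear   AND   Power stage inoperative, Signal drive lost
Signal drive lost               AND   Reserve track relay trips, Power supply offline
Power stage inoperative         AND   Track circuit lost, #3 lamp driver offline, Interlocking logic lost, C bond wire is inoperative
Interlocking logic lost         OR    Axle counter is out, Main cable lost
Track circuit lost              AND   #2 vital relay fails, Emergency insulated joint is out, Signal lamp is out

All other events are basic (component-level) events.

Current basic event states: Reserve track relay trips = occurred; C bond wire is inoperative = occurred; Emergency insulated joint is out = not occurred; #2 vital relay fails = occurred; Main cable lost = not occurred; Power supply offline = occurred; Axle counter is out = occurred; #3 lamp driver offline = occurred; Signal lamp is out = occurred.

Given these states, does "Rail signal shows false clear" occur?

Track circuit lost [AND]: #2 vital relay fails=occurs, Emergency insulated joint is out=not, Signal lamp is out=occurs → not all inputs occur → does not occur.
Interlocking logic lost [OR]: Axle counter is out=occurs, Main cable lost=not → at least one input occurs → occurs.
Power stage inoperative [AND]: Track circuit lost=not, #3 lamp driver offline=occurs, Interlocking logic lost=occurs, C bond wire is inoperative=occurs → not all inputs occur → does not occur.
Signal drive lost [AND]: Reserve track relay trips=occurs, Power supply offline=occurs → all inputs occur → occurs.
Rail signal shows false clear [AND]: Power stage inoperative=not, Signal drive lost=occurs → not all inputs occur → does not occur.

No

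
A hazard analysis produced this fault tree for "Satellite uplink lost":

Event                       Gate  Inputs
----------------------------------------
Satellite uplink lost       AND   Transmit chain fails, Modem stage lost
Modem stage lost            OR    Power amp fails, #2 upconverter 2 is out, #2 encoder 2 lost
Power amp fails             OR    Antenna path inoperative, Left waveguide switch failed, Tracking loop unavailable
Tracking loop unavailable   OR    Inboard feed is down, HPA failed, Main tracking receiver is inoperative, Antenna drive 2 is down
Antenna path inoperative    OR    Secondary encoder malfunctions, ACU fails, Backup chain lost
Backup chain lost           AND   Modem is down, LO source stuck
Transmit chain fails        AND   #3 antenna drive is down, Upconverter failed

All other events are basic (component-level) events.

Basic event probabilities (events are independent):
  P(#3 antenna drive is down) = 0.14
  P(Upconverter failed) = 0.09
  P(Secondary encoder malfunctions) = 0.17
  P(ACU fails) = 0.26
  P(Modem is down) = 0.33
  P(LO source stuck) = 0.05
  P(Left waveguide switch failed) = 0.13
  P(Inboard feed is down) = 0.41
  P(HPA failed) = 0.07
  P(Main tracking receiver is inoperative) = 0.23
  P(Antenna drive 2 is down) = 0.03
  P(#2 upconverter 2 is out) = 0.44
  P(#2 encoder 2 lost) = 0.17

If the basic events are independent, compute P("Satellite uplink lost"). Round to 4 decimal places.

0.0113

P(Transmit chain fails) [AND] = 0.14 × 0.09 = 0.012600
P(Backup chain lost) [AND] = 0.33 × 0.05 = 0.016500
P(Antenna path inoperative) [OR] = 1 − (1−0.17) × (1−0.26) × (1−0.016500) = 0.395934
P(Tracking loop unavailable) [OR] = 1 − (1−0.41) × (1−0.07) × (1−0.23) × (1−0.03) = 0.590176
P(Power amp fails) [OR] = 1 − (1−0.395934) × (1−0.13) × (1−0.590176) = 0.784622
P(Modem stage lost) [OR] = 1 − (1−0.784622) × (1−0.44) × (1−0.17) = 0.899892
P(Satellite uplink lost) [AND] = 0.012600 × 0.899892 = 0.011339
Rounded to 4 decimal places: P(Satellite uplink lost) ≈ 0.0113.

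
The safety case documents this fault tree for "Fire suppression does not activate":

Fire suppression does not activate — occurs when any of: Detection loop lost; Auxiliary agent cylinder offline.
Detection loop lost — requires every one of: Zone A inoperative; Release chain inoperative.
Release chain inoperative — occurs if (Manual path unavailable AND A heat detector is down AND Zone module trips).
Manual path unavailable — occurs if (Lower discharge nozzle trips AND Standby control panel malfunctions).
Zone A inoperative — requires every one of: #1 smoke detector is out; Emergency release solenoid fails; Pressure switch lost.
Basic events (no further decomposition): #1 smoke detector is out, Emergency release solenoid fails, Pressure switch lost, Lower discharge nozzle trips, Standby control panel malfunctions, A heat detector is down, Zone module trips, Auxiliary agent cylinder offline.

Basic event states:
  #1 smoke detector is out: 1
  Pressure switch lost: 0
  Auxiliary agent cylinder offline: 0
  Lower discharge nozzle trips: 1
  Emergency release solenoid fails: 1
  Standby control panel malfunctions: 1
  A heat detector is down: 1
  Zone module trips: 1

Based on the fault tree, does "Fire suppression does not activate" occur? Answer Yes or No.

No

Zone A inoperative [AND]: #1 smoke detector is out=occurs, Emergency release solenoid fails=occurs, Pressure switch lost=not → not all inputs occur → does not occur.
Manual path unavailable [AND]: Lower discharge nozzle trips=occurs, Standby control panel malfunctions=occurs → all inputs occur → occurs.
Release chain inoperative [AND]: Manual path unavailable=occurs, A heat detector is down=occurs, Zone module trips=occurs → all inputs occur → occurs.
Detection loop lost [AND]: Zone A inoperative=not, Release chain inoperative=occurs → not all inputs occur → does not occur.
Fire suppression does not activate [OR]: Detection loop lost=not, Auxiliary agent cylinder offline=not → no input occurs → does not occur.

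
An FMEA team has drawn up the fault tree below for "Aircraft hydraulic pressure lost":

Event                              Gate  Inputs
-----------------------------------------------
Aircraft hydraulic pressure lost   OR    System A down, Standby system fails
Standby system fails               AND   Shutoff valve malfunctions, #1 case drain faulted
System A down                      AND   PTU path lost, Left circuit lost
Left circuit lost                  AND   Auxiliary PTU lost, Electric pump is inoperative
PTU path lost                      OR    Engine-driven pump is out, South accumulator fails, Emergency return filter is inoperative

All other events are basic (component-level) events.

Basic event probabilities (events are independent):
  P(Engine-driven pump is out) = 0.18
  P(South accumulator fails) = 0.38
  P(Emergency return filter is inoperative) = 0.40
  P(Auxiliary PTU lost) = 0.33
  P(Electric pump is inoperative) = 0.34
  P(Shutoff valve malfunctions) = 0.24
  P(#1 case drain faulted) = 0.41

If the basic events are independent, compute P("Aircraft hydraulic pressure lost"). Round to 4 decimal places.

P(PTU path lost) [OR] = 1 − (1−0.18) × (1−0.38) × (1−0.40) = 0.694960
P(Left circuit lost) [AND] = 0.33 × 0.34 = 0.112200
P(System A down) [AND] = 0.694960 × 0.112200 = 0.077975
P(Standby system fails) [AND] = 0.24 × 0.41 = 0.098400
P(Aircraft hydraulic pressure lost) [OR] = 1 − (1−0.077975) × (1−0.098400) = 0.168702
Rounded to 4 decimal places: P(Aircraft hydraulic pressure lost) ≈ 0.1687.

0.1687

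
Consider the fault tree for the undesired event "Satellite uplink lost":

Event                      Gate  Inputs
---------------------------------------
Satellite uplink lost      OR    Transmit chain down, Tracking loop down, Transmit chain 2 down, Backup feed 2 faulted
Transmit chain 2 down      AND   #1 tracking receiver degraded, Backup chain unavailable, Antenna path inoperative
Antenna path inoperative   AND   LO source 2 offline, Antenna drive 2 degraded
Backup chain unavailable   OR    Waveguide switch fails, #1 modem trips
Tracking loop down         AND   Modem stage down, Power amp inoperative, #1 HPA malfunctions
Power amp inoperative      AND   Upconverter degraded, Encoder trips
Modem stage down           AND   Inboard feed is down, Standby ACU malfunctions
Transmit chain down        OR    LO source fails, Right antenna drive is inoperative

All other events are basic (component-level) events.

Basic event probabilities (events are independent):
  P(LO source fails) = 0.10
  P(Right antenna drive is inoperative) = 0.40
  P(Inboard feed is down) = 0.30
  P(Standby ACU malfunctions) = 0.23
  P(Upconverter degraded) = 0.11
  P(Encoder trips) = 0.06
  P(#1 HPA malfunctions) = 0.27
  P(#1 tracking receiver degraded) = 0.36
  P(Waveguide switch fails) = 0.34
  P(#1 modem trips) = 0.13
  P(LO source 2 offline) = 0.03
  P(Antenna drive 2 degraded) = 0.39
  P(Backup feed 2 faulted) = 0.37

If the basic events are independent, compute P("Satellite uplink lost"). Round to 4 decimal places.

0.6605

P(Transmit chain down) [OR] = 1 − (1−0.10) × (1−0.40) = 0.460000
P(Modem stage down) [AND] = 0.30 × 0.23 = 0.069000
P(Power amp inoperative) [AND] = 0.11 × 0.06 = 0.006600
P(Tracking loop down) [AND] = 0.069000 × 0.006600 × 0.27 = 0.000123
P(Backup chain unavailable) [OR] = 1 − (1−0.34) × (1−0.13) = 0.425800
P(Antenna path inoperative) [AND] = 0.03 × 0.39 = 0.011700
P(Transmit chain 2 down) [AND] = 0.36 × 0.425800 × 0.011700 = 0.001793
P(Satellite uplink lost) [OR] = 1 − (1−0.460000) × (1−0.000123) × (1−0.001793) × (1−0.37) = 0.660452
Rounded to 4 decimal places: P(Satellite uplink lost) ≈ 0.6605.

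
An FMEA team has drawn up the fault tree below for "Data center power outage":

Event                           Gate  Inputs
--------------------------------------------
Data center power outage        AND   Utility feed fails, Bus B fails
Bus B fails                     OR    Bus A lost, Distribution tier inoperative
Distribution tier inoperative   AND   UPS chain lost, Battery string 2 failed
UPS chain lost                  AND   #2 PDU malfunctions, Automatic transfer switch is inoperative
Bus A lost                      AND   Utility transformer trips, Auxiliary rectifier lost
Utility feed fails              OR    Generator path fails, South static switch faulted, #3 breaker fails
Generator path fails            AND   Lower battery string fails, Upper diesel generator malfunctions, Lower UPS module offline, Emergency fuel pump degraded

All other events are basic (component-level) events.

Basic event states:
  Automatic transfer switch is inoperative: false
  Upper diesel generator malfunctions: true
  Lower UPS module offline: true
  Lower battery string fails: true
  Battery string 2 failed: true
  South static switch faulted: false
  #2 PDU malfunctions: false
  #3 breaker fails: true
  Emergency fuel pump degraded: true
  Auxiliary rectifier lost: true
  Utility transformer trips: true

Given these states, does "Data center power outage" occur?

Yes

Generator path fails [AND]: Lower battery string fails=occurs, Upper diesel generator malfunctions=occurs, Lower UPS module offline=occurs, Emergency fuel pump degraded=occurs → all inputs occur → occurs.
Utility feed fails [OR]: Generator path fails=occurs, South static switch faulted=not, #3 breaker fails=occurs → at least one input occurs → occurs.
Bus A lost [AND]: Utility transformer trips=occurs, Auxiliary rectifier lost=occurs → all inputs occur → occurs.
UPS chain lost [AND]: #2 PDU malfunctions=not, Automatic transfer switch is inoperative=not → not all inputs occur → does not occur.
Distribution tier inoperative [AND]: UPS chain lost=not, Battery string 2 failed=occurs → not all inputs occur → does not occur.
Bus B fails [OR]: Bus A lost=occurs, Distribution tier inoperative=not → at least one input occurs → occurs.
Data center power outage [AND]: Utility feed fails=occurs, Bus B fails=occurs → all inputs occur → occurs.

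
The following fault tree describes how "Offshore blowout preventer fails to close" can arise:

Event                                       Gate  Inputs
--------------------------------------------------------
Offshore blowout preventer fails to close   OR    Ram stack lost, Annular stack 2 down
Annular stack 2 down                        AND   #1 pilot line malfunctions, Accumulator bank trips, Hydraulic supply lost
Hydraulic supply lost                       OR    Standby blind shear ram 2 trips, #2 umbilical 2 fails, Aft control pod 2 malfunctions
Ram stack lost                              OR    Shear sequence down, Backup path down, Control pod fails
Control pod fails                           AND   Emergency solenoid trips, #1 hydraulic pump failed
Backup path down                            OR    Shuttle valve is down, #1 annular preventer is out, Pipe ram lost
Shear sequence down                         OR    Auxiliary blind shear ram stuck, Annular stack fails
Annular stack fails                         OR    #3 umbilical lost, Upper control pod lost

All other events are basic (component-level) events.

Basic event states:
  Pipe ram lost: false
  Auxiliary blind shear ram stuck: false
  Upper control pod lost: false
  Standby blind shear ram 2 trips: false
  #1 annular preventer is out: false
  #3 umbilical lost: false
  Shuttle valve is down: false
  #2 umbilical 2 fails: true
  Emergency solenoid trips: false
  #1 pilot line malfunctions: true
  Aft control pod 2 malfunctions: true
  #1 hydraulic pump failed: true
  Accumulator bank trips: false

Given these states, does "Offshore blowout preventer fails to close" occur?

Annular stack fails [OR]: #3 umbilical lost=not, Upper control pod lost=not → no input occurs → does not occur.
Shear sequence down [OR]: Auxiliary blind shear ram stuck=not, Annular stack fails=not → no input occurs → does not occur.
Backup path down [OR]: Shuttle valve is down=not, #1 annular preventer is out=not, Pipe ram lost=not → no input occurs → does not occur.
Control pod fails [AND]: Emergency solenoid trips=not, #1 hydraulic pump failed=occurs → not all inputs occur → does not occur.
Ram stack lost [OR]: Shear sequence down=not, Backup path down=not, Control pod fails=not → no input occurs → does not occur.
Hydraulic supply lost [OR]: Standby blind shear ram 2 trips=not, #2 umbilical 2 fails=occurs, Aft control pod 2 malfunctions=occurs → at least one input occurs → occurs.
Annular stack 2 down [AND]: #1 pilot line malfunctions=occurs, Accumulator bank trips=not, Hydraulic supply lost=occurs → not all inputs occur → does not occur.
Offshore blowout preventer fails to close [OR]: Ram stack lost=not, Annular stack 2 down=not → no input occurs → does not occur.

No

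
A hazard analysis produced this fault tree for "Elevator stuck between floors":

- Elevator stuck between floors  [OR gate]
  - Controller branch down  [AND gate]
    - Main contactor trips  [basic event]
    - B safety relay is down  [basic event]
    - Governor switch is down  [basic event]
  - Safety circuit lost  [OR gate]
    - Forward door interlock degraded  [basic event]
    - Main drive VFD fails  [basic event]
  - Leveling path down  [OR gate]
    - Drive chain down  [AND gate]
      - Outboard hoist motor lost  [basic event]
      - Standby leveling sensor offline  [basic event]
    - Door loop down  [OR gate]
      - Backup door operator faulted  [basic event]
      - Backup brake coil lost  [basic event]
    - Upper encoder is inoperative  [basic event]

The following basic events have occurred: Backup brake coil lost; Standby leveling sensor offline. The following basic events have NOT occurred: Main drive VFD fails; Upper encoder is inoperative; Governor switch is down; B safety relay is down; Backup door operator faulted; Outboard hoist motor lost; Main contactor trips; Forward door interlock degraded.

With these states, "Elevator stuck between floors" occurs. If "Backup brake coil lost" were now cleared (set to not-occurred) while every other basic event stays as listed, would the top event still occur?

Counterfactual: set "Backup brake coil lost" to not occurred.
Controller branch down [AND]: Main contactor trips=not, B safety relay is down=not, Governor switch is down=not → not all inputs occur → does not occur.
Safety circuit lost [OR]: Forward door interlock degraded=not, Main drive VFD fails=not → no input occurs → does not occur.
Drive chain down [AND]: Outboard hoist motor lost=not, Standby leveling sensor offline=occurs → not all inputs occur → does not occur.
Door loop down [OR]: Backup door operator faulted=not, Backup brake coil lost=not → no input occurs → does not occur.
Leveling path down [OR]: Drive chain down=not, Door loop down=not, Upper encoder is inoperative=not → no input occurs → does not occur.
Elevator stuck between floors [OR]: Controller branch down=not, Safety circuit lost=not, Leveling path down=not → no input occurs → does not occur.

No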